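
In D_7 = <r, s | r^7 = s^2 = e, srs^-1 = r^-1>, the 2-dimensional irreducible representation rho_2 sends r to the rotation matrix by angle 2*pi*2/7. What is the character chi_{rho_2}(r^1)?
chi_{rho_2}(r^1) = 2*cos(2*pi*2*1/7) = -2*cos(3*pi/7)

rho_2(r^1) is rotation by angle 2*pi*2*1/7, whose trace is 2*cos(2*pi*2*1/7) = -2*cos(3*pi/7).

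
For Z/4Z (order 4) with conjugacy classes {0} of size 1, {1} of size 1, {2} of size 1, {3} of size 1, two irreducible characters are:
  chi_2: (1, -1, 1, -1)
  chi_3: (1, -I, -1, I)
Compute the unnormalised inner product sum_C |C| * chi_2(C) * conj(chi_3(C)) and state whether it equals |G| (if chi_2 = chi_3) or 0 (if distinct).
Sum = 0; so <chi_2, chi_3> = 0 (distinct irreducibles are orthogonal).

Explanation: Compute term by term over conjugacy classes (|C| * chi_2(C) * conj(chi_3(C))):
  1*(1)*conj(1) + 1*(-1)*conj(-I) + 1*(1)*conj(-1) + 1*(-1)*conj(I)
  = (1) + (-I) + (-1) + (I)
  = 0.
(Exp terms are combined using exp(i*s)*conj(exp(i*t)) = exp(i*(s-t)), and sums of them are collapsed using the identity that for every m > 1 the m distinct m-th roots of unity sum to 0, e.g. 1 + exp(2*I*pi/3) + exp(-2*I*pi/3) = 0.)
Dividing by |G| = 4 gives 0/4 = 0, matching the row-orthogonality relation <chi_2, chi_3> = [chi_2 = chi_3].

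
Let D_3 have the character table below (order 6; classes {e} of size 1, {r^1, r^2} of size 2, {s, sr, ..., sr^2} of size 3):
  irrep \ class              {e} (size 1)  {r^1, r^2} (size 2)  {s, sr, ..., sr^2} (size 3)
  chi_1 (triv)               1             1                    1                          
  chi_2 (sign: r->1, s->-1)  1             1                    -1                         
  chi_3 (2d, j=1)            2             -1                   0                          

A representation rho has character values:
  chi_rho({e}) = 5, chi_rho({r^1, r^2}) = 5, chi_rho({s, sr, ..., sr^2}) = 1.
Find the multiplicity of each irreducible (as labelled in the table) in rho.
Multiplicities: chi_1: 3, chi_2: 2, chi_3: 0.

Argument: Use <chi_rho, chi> = (1/|G|) sum_C |C| * chi_rho(C) * conj(chi(C)) with |G| = 6 for each irreducible chi in the table:
  <chi_rho, chi_1> = (1/6)[1*(5)*conj(1) + 2*(5)*conj(1) + 3*(1)*conj(1)]
      = (1/6)[(5) + (10) + (3)] = 18/6 = 3
  <chi_rho, chi_2> = (1/6)[1*(5)*conj(1) + 2*(5)*conj(1) + 3*(1)*conj(-1)]
      = (1/6)[(5) + (10) + (-3)] = 12/6 = 2
  <chi_rho, chi_3> = (1/6)[1*(5)*conj(2) + 2*(5)*conj(-1) + 3*(1)*conj(0)]
      = (1/6)[(10) + (-10) + (0)] = 0/6 = 0
Dimension check: dim(rho) = sum (mult * dim) = 3*1 + 2*1 + 0*2 = 5 = chi_rho(e) = 5.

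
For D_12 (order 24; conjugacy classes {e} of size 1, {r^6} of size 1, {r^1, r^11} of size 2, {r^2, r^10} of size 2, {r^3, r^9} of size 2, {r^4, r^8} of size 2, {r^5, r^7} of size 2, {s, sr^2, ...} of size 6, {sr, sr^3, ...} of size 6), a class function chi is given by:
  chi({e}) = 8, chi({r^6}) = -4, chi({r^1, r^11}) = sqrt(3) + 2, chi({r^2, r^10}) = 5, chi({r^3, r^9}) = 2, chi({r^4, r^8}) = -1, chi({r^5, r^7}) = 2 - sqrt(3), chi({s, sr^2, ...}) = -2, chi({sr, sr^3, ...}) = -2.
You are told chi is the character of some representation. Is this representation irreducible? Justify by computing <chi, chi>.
Not irreducible (reducible): <chi, chi> = 9 > 1.

Why: <chi, chi> = (1/|G|) sum_C |C| * |chi(C)|^2 = (1/24)[1*|8|^2 + 1*|-4|^2 + 2*|sqrt(3) + 2|^2 + 2*|5|^2 + 2*|2|^2 + 2*|-1|^2 + 2*|2 - sqrt(3)|^2 + 6*|-2|^2 + 6*|-2|^2]
  = (1/24)[(64) + (16) + (8*sqrt(3) + 14) + (50) + (8) + (2) + (14 - 8*sqrt(3)) + (24) + (24)] = 216/24 = 9.
A character is irreducible iff <chi, chi> = 1, so this representation is reducible.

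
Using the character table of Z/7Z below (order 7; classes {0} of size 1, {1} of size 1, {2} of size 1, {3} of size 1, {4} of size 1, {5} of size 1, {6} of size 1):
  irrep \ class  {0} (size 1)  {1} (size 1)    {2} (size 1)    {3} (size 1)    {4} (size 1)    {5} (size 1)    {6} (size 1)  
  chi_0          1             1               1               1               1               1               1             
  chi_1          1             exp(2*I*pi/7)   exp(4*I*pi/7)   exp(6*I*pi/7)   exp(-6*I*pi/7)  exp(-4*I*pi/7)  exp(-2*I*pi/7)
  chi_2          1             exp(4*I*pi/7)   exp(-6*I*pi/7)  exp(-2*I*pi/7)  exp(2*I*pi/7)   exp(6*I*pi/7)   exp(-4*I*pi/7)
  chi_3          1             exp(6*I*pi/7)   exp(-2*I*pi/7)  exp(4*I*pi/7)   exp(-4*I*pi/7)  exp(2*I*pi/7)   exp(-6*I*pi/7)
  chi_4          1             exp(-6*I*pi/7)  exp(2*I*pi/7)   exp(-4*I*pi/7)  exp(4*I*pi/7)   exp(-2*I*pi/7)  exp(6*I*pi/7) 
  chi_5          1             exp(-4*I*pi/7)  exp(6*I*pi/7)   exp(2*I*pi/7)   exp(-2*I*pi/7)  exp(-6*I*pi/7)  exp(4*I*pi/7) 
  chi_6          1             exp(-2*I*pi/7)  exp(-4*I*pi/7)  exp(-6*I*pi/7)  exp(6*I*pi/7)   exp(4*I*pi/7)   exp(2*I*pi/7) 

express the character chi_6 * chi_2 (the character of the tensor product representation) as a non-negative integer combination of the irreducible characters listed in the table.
chi_6 tensor chi_2 = chi_1 (all other irreducibles have multiplicity 0).

Reasoning: The character of a tensor product is the pointwise product (chi_6 * chi_2)(C) = chi_6(C) * chi_2(C):
  {0}: (1)*(1), {1}: (exp(-2*I*pi/7))*(exp(4*I*pi/7)), {2}: (exp(-4*I*pi/7))*(exp(-6*I*pi/7)), {3}: (exp(-6*I*pi/7))*(exp(-2*I*pi/7)), {4}: (exp(6*I*pi/7))*(exp(2*I*pi/7)), {5}: (exp(4*I*pi/7))*(exp(6*I*pi/7)), {6}: (exp(2*I*pi/7))*(exp(-4*I*pi/7))
so (chi_6 * chi_2) takes values
  {0} -> 1, {1} -> exp(2*I*pi/7), {2} -> exp(4*I*pi/7), {3} -> exp(6*I*pi/7), {4} -> exp(-6*I*pi/7), {5} -> exp(-4*I*pi/7), {6} -> exp(-2*I*pi/7).
Now take the inner product of this character with each irreducible chi from the table, <chi_6*chi_2, chi> = (1/7) sum_C |C| (chi_6*chi_2)(C) conj(chi(C)):
  <chi_6*chi_2, chi_0> = (1/7)[1*(1)*conj(1) + 1*(exp(2*I*pi/7))*conj(1) + 1*(exp(4*I*pi/7))*conj(1) + 1*(exp(6*I*pi/7))*conj(1) + 1*(exp(-6*I*pi/7))*conj(1) + 1*(exp(-4*I*pi/7))*conj(1) + 1*(exp(-2*I*pi/7))*conj(1)]
      = (1/7)[(1) + (exp(2*I*pi/7)) + (exp(4*I*pi/7)) + (exp(6*I*pi/7)) + (exp(-6*I*pi/7)) + (exp(-4*I*pi/7)) + (exp(-2*I*pi/7))] = 0/7 = 0
  <chi_6*chi_2, chi_1> = (1/7)[1*(1)*conj(1) + 1*(exp(2*I*pi/7))*conj(exp(2*I*pi/7)) + 1*(exp(4*I*pi/7))*conj(exp(4*I*pi/7)) + 1*(exp(6*I*pi/7))*conj(exp(6*I*pi/7)) + 1*(exp(-6*I*pi/7))*conj(exp(-6*I*pi/7)) + 1*(exp(-4*I*pi/7))*conj(exp(-4*I*pi/7)) + 1*(exp(-2*I*pi/7))*conj(exp(-2*I*pi/7))]
      = (1/7)[(1) + (1) + (1) + (1) + (1) + (1) + (1)] = 7/7 = 1
  <chi_6*chi_2, chi_2> = (1/7)[1*(1)*conj(1) + 1*(exp(2*I*pi/7))*conj(exp(4*I*pi/7)) + 1*(exp(4*I*pi/7))*conj(exp(-6*I*pi/7)) + 1*(exp(6*I*pi/7))*conj(exp(-2*I*pi/7)) + 1*(exp(-6*I*pi/7))*conj(exp(2*I*pi/7)) + 1*(exp(-4*I*pi/7))*conj(exp(6*I*pi/7)) + 1*(exp(-2*I*pi/7))*conj(exp(-4*I*pi/7))]
      = (1/7)[(1) + (exp(-2*I*pi/7)) + (exp(-4*I*pi/7)) + (exp(-6*I*pi/7)) + (exp(6*I*pi/7)) + (exp(4*I*pi/7)) + (exp(2*I*pi/7))] = 0/7 = 0
  <chi_6*chi_2, chi_3> = (1/7)[1*(1)*conj(1) + 1*(exp(2*I*pi/7))*conj(exp(6*I*pi/7)) + 1*(exp(4*I*pi/7))*conj(exp(-2*I*pi/7)) + 1*(exp(6*I*pi/7))*conj(exp(4*I*pi/7)) + 1*(exp(-6*I*pi/7))*conj(exp(-4*I*pi/7)) + 1*(exp(-4*I*pi/7))*conj(exp(2*I*pi/7)) + 1*(exp(-2*I*pi/7))*conj(exp(-6*I*pi/7))]
      = (1/7)[(1) + (exp(-4*I*pi/7)) + (exp(6*I*pi/7)) + (exp(2*I*pi/7)) + (exp(-2*I*pi/7)) + (exp(-6*I*pi/7)) + (exp(4*I*pi/7))] = 0/7 = 0
  <chi_6*chi_2, chi_4> = (1/7)[1*(1)*conj(1) + 1*(exp(2*I*pi/7))*conj(exp(-6*I*pi/7)) + 1*(exp(4*I*pi/7))*conj(exp(2*I*pi/7)) + 1*(exp(6*I*pi/7))*conj(exp(-4*I*pi/7)) + 1*(exp(-6*I*pi/7))*conj(exp(4*I*pi/7)) + 1*(exp(-4*I*pi/7))*conj(exp(-2*I*pi/7)) + 1*(exp(-2*I*pi/7))*conj(exp(6*I*pi/7))]
      = (1/7)[(1) + (exp(-6*I*pi/7)) + (exp(2*I*pi/7)) + (exp(-4*I*pi/7)) + (exp(4*I*pi/7)) + (exp(-2*I*pi/7)) + (exp(6*I*pi/7))] = 0/7 = 0
  <chi_6*chi_2, chi_5> = (1/7)[1*(1)*conj(1) + 1*(exp(2*I*pi/7))*conj(exp(-4*I*pi/7)) + 1*(exp(4*I*pi/7))*conj(exp(6*I*pi/7)) + 1*(exp(6*I*pi/7))*conj(exp(2*I*pi/7)) + 1*(exp(-6*I*pi/7))*conj(exp(-2*I*pi/7)) + 1*(exp(-4*I*pi/7))*conj(exp(-6*I*pi/7)) + 1*(exp(-2*I*pi/7))*conj(exp(4*I*pi/7))]
      = (1/7)[(1) + (exp(6*I*pi/7)) + (exp(-2*I*pi/7)) + (exp(4*I*pi/7)) + (exp(-4*I*pi/7)) + (exp(2*I*pi/7)) + (exp(-6*I*pi/7))] = 0/7 = 0
  <chi_6*chi_2, chi_6> = (1/7)[1*(1)*conj(1) + 1*(exp(2*I*pi/7))*conj(exp(-2*I*pi/7)) + 1*(exp(4*I*pi/7))*conj(exp(-4*I*pi/7)) + 1*(exp(6*I*pi/7))*conj(exp(-6*I*pi/7)) + 1*(exp(-6*I*pi/7))*conj(exp(6*I*pi/7)) + 1*(exp(-4*I*pi/7))*conj(exp(4*I*pi/7)) + 1*(exp(-2*I*pi/7))*conj(exp(2*I*pi/7))]
      = (1/7)[(1) + (exp(4*I*pi/7)) + (exp(-6*I*pi/7)) + (exp(-2*I*pi/7)) + (exp(2*I*pi/7)) + (exp(6*I*pi/7)) + (exp(-4*I*pi/7))] = 0/7 = 0
(Exp terms are combined using exp(i*s)*conj(exp(i*t)) = exp(i*(s-t)), and sums of them are collapsed using the identity that for every m > 1 the m distinct m-th roots of unity sum to 0, e.g. 1 + exp(2*I*pi/3) + exp(-2*I*pi/3) = 0.)
Hence the multiplicities are chi_1: 1. Dimension check: dim(chi_6)*dim(chi_2) = 1*1 = 1 and sum (mult * dim) = 1*1 = 1.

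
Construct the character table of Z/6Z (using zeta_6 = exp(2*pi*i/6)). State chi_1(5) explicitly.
Character table of Z/6Z (irreps indexed chi_0,...,chi_5 with chi_k(m) = zeta_6^(k*m), zeta_6 = exp(2*pi*i/6)):
  irrep \ class  {0} (size 1)  {1} (size 1)    {2} (size 1)    {3} (size 1)  {4} (size 1)    {5} (size 1)  
  chi_0          1             1               1               1             1               1             
  chi_1          1             exp(I*pi/3)     exp(2*I*pi/3)   -1            exp(-2*I*pi/3)  exp(-I*pi/3)  
  chi_2          1             exp(2*I*pi/3)   exp(-2*I*pi/3)  1             exp(2*I*pi/3)   exp(-2*I*pi/3)
  chi_3          1             -1              1               -1            1               -1            
  chi_4          1             exp(-2*I*pi/3)  exp(2*I*pi/3)   1             exp(-2*I*pi/3)  exp(2*I*pi/3) 
  chi_5          1             exp(-I*pi/3)    exp(-2*I*pi/3)  -1            exp(2*I*pi/3)   exp(I*pi/3)   

Spot check: chi_1(5) = zeta_6^(1*5) = zeta_6^5 = exp(-I*pi/3).

Proof sketch: Z/6Z is abelian, so all 6 irreducible complex representations are 1-dimensional. They are given by chi_k(m) = zeta_6^(k*m) for k = 0,...,5. Row orthogonality: sum_m chi_k(m) conj(chi_l(m)) = 6 * [k = l].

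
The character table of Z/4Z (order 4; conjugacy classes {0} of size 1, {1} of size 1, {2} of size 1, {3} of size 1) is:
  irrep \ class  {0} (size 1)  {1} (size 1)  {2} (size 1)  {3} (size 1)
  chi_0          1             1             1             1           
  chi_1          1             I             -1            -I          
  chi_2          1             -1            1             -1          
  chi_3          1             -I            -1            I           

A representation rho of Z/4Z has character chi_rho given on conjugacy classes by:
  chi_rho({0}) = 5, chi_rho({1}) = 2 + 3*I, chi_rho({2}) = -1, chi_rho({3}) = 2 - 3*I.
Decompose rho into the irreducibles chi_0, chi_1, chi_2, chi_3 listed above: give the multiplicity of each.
Multiplicities: chi_0: 2, chi_1: 3, chi_2: 0, chi_3: 0.

Details: Use <chi_rho, chi> = (1/|G|) sum_C |C| * chi_rho(C) * conj(chi(C)) with |G| = 4 for each irreducible chi in the table:
  <chi_rho, chi_0> = (1/4)[1*(5)*conj(1) + 1*(2 + 3*I)*conj(1) + 1*(-1)*conj(1) + 1*(2 - 3*I)*conj(1)]
      = (1/4)[(5) + (2 + 3*I) + (-1) + (2 - 3*I)] = 8/4 = 2
  <chi_rho, chi_1> = (1/4)[1*(5)*conj(1) + 1*(2 + 3*I)*conj(I) + 1*(-1)*conj(-1) + 1*(2 - 3*I)*conj(-I)]
      = (1/4)[(5) + (3 - 2*I) + (1) + (3 + 2*I)] = 12/4 = 3
  <chi_rho, chi_2> = (1/4)[1*(5)*conj(1) + 1*(2 + 3*I)*conj(-1) + 1*(-1)*conj(1) + 1*(2 - 3*I)*conj(-1)]
      = (1/4)[(5) + (-2 - 3*I) + (-1) + (-2 + 3*I)] = 0/4 = 0
  <chi_rho, chi_3> = (1/4)[1*(5)*conj(1) + 1*(2 + 3*I)*conj(-I) + 1*(-1)*conj(-1) + 1*(2 - 3*I)*conj(I)]
      = (1/4)[(5) + (-3 + 2*I) + (1) + (-3 - 2*I)] = 0/4 = 0
(Exp terms are combined using exp(i*s)*conj(exp(i*t)) = exp(i*(s-t)), and sums of them are collapsed using the identity that for every m > 1 the m distinct m-th roots of unity sum to 0, e.g. 1 + exp(2*I*pi/3) + exp(-2*I*pi/3) = 0.)
Dimension check: dim(rho) = sum (mult * dim) = 2*1 + 3*1 + 0*1 + 0*1 = 5 = chi_rho(e) = 5.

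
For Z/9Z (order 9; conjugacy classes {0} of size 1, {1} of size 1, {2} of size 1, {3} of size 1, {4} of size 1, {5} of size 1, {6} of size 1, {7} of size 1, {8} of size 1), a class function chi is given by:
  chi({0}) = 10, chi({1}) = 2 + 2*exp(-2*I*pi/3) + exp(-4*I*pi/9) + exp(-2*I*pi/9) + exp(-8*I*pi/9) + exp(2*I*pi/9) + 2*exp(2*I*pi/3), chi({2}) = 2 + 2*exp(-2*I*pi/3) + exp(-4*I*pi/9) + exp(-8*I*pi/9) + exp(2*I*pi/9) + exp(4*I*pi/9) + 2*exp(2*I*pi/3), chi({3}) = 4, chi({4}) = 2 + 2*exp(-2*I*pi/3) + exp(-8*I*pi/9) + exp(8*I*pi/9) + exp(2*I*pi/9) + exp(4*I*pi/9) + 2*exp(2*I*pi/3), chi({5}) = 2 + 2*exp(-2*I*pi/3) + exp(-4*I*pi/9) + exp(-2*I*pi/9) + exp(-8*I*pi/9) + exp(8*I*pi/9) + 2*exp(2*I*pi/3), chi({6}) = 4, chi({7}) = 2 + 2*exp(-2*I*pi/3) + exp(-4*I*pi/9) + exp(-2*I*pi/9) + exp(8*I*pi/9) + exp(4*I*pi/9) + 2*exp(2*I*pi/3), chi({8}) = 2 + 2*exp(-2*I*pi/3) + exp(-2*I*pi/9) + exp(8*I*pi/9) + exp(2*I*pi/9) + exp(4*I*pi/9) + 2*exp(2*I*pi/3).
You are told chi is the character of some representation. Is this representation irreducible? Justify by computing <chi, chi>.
Not irreducible (reducible): <chi, chi> = 16 > 1.

Justification: <chi, chi> = (1/|G|) sum_C |C| * |chi(C)|^2 = (1/9)[1*|10|^2 + 1*|2 + 2*exp(-2*I*pi/3) + exp(-4*I*pi/9) + exp(-2*I*pi/9) + exp(-8*I*pi/9) + exp(2*I*pi/9) + 2*exp(2*I*pi/3)|^2 + 1*|2 + 2*exp(-2*I*pi/3) + exp(-4*I*pi/9) + exp(-8*I*pi/9) + exp(2*I*pi/9) + exp(4*I*pi/9) + 2*exp(2*I*pi/3)|^2 + 1*|4|^2 + 1*|2 + 2*exp(-2*I*pi/3) + exp(-8*I*pi/9) + exp(8*I*pi/9) + exp(2*I*pi/9) + exp(4*I*pi/9) + 2*exp(2*I*pi/3)|^2 + 1*|2 + 2*exp(-2*I*pi/3) + exp(-4*I*pi/9) + exp(-2*I*pi/9) + exp(-8*I*pi/9) + exp(8*I*pi/9) + 2*exp(2*I*pi/3)|^2 + 1*|4|^2 + 1*|2 + 2*exp(-2*I*pi/3) + exp(-4*I*pi/9) + exp(-2*I*pi/9) + exp(8*I*pi/9) + exp(4*I*pi/9) + 2*exp(2*I*pi/3)|^2 + 1*|2 + 2*exp(-2*I*pi/3) + exp(-2*I*pi/9) + exp(8*I*pi/9) + exp(2*I*pi/9) + exp(4*I*pi/9) + 2*exp(2*I*pi/3)|^2]
  = (1/9)[(100) + (16 + 14*exp(-2*I*pi/3) + 10*exp(-4*I*pi/9) + 9*exp(-2*I*pi/9) + 9*exp(-8*I*pi/9) + 9*exp(8*I*pi/9) + 9*exp(2*I*pi/9) + 10*exp(4*I*pi/9) + 14*exp(2*I*pi/3)) + (16 + 14*exp(-2*I*pi/3) + 9*exp(-4*I*pi/9) + 9*exp(-2*I*pi/9) + 10*exp(-8*I*pi/9) + 10*exp(8*I*pi/9) + 9*exp(2*I*pi/9) + 9*exp(4*I*pi/9) + 14*exp(2*I*pi/3)) + (16) + (16 + 14*exp(-2*I*pi/3) + 9*exp(-4*I*pi/9) + 10*exp(-2*I*pi/9) + 9*exp(-8*I*pi/9) + 9*exp(8*I*pi/9) + 10*exp(2*I*pi/9) + 9*exp(4*I*pi/9) + 14*exp(2*I*pi/3)) + (16 + 14*exp(-2*I*pi/3) + 9*exp(-4*I*pi/9) + 10*exp(-2*I*pi/9) + 9*exp(-8*I*pi/9) + 9*exp(8*I*pi/9) + 10*exp(2*I*pi/9) + 9*exp(4*I*pi/9) + 14*exp(2*I*pi/3)) + (16) + (16 + 14*exp(-2*I*pi/3) + 9*exp(-4*I*pi/9) + 9*exp(-2*I*pi/9) + 10*exp(-8*I*pi/9) + 10*exp(8*I*pi/9) + 9*exp(2*I*pi/9) + 9*exp(4*I*pi/9) + 14*exp(2*I*pi/3)) + (16 + 14*exp(-2*I*pi/3) + 10*exp(-4*I*pi/9) + 9*exp(-2*I*pi/9) + 9*exp(-8*I*pi/9) + 9*exp(8*I*pi/9) + 9*exp(2*I*pi/9) + 10*exp(4*I*pi/9) + 14*exp(2*I*pi/3))] = 144/9 = 16.
(Exp terms are combined using exp(i*s)*conj(exp(i*t)) = exp(i*(s-t)), and sums of them are collapsed using the identity that for every m > 1 the m distinct m-th roots of unity sum to 0, e.g. 1 + exp(2*I*pi/3) + exp(-2*I*pi/3) = 0.)
A character is irreducible iff <chi, chi> = 1, so this representation is reducible.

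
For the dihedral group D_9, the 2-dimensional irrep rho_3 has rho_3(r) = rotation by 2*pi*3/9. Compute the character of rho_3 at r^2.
chi_{rho_3}(r^2) = 2*cos(2*pi*3*2/9) = -1

Working: rho_3(r^2) is rotation by angle 2*pi*3*2/9, whose trace is 2*cos(2*pi*3*2/9) = -1.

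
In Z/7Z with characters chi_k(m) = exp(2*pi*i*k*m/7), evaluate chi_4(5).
chi_4(5) = zeta_7^20 = exp(-2*I*pi/7)

Why: chi_4(5) = zeta_7^(4*5) = zeta_7^20. Since zeta_7^7 = 1, this equals zeta_7^6 = exp(2*pi*i*6/7) = exp(-2*I*pi/7).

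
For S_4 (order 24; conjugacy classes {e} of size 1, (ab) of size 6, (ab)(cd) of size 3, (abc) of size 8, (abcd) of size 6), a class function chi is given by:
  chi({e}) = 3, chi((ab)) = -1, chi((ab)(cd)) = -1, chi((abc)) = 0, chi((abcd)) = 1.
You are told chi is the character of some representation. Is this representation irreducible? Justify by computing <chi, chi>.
Irreducible: <chi, chi> = 1.

Details: <chi, chi> = (1/|G|) sum_C |C| * |chi(C)|^2 = (1/24)[1*|3|^2 + 6*|-1|^2 + 3*|-1|^2 + 8*|0|^2 + 6*|1|^2]
  = (1/24)[(9) + (6) + (3) + (0) + (6)] = 24/24 = 1.
A character is irreducible iff <chi, chi> = 1, so this representation is irreducible.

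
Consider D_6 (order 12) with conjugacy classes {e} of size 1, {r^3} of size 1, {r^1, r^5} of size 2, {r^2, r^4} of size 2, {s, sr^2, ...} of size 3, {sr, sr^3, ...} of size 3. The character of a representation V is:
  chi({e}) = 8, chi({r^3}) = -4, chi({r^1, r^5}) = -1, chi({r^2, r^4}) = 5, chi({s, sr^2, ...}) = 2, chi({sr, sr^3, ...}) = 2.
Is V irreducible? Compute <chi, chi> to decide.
Not irreducible (reducible): <chi, chi> = 13 > 1.

Details: <chi, chi> = (1/|G|) sum_C |C| * |chi(C)|^2 = (1/12)[1*|8|^2 + 1*|-4|^2 + 2*|-1|^2 + 2*|5|^2 + 3*|2|^2 + 3*|2|^2]
  = (1/12)[(64) + (16) + (2) + (50) + (12) + (12)] = 156/12 = 13.
A character is irreducible iff <chi, chi> = 1, so this representation is reducible.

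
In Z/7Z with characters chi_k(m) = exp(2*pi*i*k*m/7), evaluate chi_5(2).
chi_5(2) = zeta_7^10 = exp(6*I*pi/7)

chi_5(2) = zeta_7^(5*2) = zeta_7^10. Since zeta_7^7 = 1, this equals zeta_7^3 = exp(2*pi*i*3/7) = exp(6*I*pi/7).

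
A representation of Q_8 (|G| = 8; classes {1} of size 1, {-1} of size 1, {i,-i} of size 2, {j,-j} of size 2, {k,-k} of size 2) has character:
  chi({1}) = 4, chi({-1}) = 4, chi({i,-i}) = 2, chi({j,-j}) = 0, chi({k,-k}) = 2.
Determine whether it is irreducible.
Not irreducible (reducible): <chi, chi> = 6 > 1.

Argument: <chi, chi> = (1/|G|) sum_C |C| * |chi(C)|^2 = (1/8)[1*|4|^2 + 1*|4|^2 + 2*|2|^2 + 2*|0|^2 + 2*|2|^2]
  = (1/8)[(16) + (16) + (8) + (0) + (8)] = 48/8 = 6.
A character is irreducible iff <chi, chi> = 1, so this representation is reducible.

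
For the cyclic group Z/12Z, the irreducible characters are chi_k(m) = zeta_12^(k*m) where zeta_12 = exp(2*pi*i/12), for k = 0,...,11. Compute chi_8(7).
chi_8(7) = zeta_12^56 = exp(-2*I*pi/3)

Explanation: chi_8(7) = zeta_12^(8*7) = zeta_12^56. Since zeta_12^12 = 1, this equals zeta_12^8 = exp(2*pi*i*8/12) = exp(-2*I*pi/3).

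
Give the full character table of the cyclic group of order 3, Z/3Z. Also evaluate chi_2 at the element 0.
Character table of Z/3Z (irreps indexed chi_0,...,chi_2 with chi_k(m) = zeta_3^(k*m), zeta_3 = exp(2*pi*i/3)):
  irrep \ class  {0} (size 1)  {1} (size 1)    {2} (size 1)  
  chi_0          1             1               1             
  chi_1          1             exp(2*I*pi/3)   exp(-2*I*pi/3)
  chi_2          1             exp(-2*I*pi/3)  exp(2*I*pi/3) 

Spot check: chi_2(0) = zeta_3^(2*0) = zeta_3^0 = 1.

Derivation: Z/3Z is abelian, so all 3 irreducible complex representations are 1-dimensional. They are given by chi_k(m) = zeta_3^(k*m) for k = 0,...,2. Row orthogonality: sum_m chi_k(m) conj(chi_l(m)) = 3 * [k = l].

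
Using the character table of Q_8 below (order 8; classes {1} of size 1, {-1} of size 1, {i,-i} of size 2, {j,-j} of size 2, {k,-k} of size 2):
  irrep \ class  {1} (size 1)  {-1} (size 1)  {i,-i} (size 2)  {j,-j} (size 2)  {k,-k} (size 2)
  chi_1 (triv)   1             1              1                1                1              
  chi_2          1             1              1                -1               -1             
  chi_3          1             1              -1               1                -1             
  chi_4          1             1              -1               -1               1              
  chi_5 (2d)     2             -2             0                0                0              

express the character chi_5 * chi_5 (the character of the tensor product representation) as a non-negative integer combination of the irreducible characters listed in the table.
chi_5 tensor chi_5 = chi_1 + chi_2 + chi_3 + chi_4 (all other irreducibles have multiplicity 0).

Argument: The character of a tensor product is the pointwise product (chi_5 * chi_5)(C) = chi_5(C) * chi_5(C):
  {1}: (2)*(2), {-1}: (-2)*(-2), {i,-i}: (0)*(0), {j,-j}: (0)*(0), {k,-k}: (0)*(0)
so (chi_5 * chi_5) takes values
  {1} -> 4, {-1} -> 4, {i,-i} -> 0, {j,-j} -> 0, {k,-k} -> 0.
Now take the inner product of this character with each irreducible chi from the table, <chi_5*chi_5, chi> = (1/8) sum_C |C| (chi_5*chi_5)(C) conj(chi(C)):
  <chi_5*chi_5, chi_1> = (1/8)[1*(4)*conj(1) + 1*(4)*conj(1) + 2*(0)*conj(1) + 2*(0)*conj(1) + 2*(0)*conj(1)]
      = (1/8)[(4) + (4) + (0) + (0) + (0)] = 8/8 = 1
  <chi_5*chi_5, chi_2> = (1/8)[1*(4)*conj(1) + 1*(4)*conj(1) + 2*(0)*conj(1) + 2*(0)*conj(-1) + 2*(0)*conj(-1)]
      = (1/8)[(4) + (4) + (0) + (0) + (0)] = 8/8 = 1
  <chi_5*chi_5, chi_3> = (1/8)[1*(4)*conj(1) + 1*(4)*conj(1) + 2*(0)*conj(-1) + 2*(0)*conj(1) + 2*(0)*conj(-1)]
      = (1/8)[(4) + (4) + (0) + (0) + (0)] = 8/8 = 1
  <chi_5*chi_5, chi_4> = (1/8)[1*(4)*conj(1) + 1*(4)*conj(1) + 2*(0)*conj(-1) + 2*(0)*conj(-1) + 2*(0)*conj(1)]
      = (1/8)[(4) + (4) + (0) + (0) + (0)] = 8/8 = 1
  <chi_5*chi_5, chi_5> = (1/8)[1*(4)*conj(2) + 1*(4)*conj(-2) + 2*(0)*conj(0) + 2*(0)*conj(0) + 2*(0)*conj(0)]
      = (1/8)[(8) + (-8) + (0) + (0) + (0)] = 0/8 = 0
Hence the multiplicities are chi_1: 1, chi_2: 1, chi_3: 1, chi_4: 1. Dimension check: dim(chi_5)*dim(chi_5) = 2*2 = 4 and sum (mult * dim) = 1*1 + 1*1 + 1*1 + 1*1 = 4.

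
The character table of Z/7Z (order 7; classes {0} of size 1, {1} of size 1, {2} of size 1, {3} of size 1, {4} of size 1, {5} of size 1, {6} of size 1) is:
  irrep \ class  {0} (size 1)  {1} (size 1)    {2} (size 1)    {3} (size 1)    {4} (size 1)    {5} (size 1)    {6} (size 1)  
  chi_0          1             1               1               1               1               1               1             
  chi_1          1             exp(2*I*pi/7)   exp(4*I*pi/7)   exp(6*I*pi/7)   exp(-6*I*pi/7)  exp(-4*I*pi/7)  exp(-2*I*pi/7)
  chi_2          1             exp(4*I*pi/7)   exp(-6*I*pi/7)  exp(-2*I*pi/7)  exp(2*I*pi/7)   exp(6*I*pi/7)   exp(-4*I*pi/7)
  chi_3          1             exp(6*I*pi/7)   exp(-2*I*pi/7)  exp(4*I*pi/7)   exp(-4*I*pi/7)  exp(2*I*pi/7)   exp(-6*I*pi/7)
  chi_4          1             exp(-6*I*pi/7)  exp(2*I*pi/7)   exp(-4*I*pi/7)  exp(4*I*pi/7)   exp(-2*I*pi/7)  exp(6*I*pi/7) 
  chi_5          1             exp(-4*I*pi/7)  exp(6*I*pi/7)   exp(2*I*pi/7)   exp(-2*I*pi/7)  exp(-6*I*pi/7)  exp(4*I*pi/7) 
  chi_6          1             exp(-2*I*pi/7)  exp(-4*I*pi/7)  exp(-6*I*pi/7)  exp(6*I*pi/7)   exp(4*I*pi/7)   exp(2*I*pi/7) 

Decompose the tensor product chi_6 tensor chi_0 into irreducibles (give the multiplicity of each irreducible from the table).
chi_6 tensor chi_0 = chi_6 (all other irreducibles have multiplicity 0).

Working: The character of a tensor product is the pointwise product (chi_6 * chi_0)(C) = chi_6(C) * chi_0(C):
  {0}: (1)*(1), {1}: (exp(-2*I*pi/7))*(1), {2}: (exp(-4*I*pi/7))*(1), {3}: (exp(-6*I*pi/7))*(1), {4}: (exp(6*I*pi/7))*(1), {5}: (exp(4*I*pi/7))*(1), {6}: (exp(2*I*pi/7))*(1)
so (chi_6 * chi_0) takes values
  {0} -> 1, {1} -> exp(-2*I*pi/7), {2} -> exp(-4*I*pi/7), {3} -> exp(-6*I*pi/7), {4} -> exp(6*I*pi/7), {5} -> exp(4*I*pi/7), {6} -> exp(2*I*pi/7).
Now take the inner product of this character with each irreducible chi from the table, <chi_6*chi_0, chi> = (1/7) sum_C |C| (chi_6*chi_0)(C) conj(chi(C)):
  <chi_6*chi_0, chi_0> = (1/7)[1*(1)*conj(1) + 1*(exp(-2*I*pi/7))*conj(1) + 1*(exp(-4*I*pi/7))*conj(1) + 1*(exp(-6*I*pi/7))*conj(1) + 1*(exp(6*I*pi/7))*conj(1) + 1*(exp(4*I*pi/7))*conj(1) + 1*(exp(2*I*pi/7))*conj(1)]
      = (1/7)[(1) + (exp(-2*I*pi/7)) + (exp(-4*I*pi/7)) + (exp(-6*I*pi/7)) + (exp(6*I*pi/7)) + (exp(4*I*pi/7)) + (exp(2*I*pi/7))] = 0/7 = 0
  <chi_6*chi_0, chi_1> = (1/7)[1*(1)*conj(1) + 1*(exp(-2*I*pi/7))*conj(exp(2*I*pi/7)) + 1*(exp(-4*I*pi/7))*conj(exp(4*I*pi/7)) + 1*(exp(-6*I*pi/7))*conj(exp(6*I*pi/7)) + 1*(exp(6*I*pi/7))*conj(exp(-6*I*pi/7)) + 1*(exp(4*I*pi/7))*conj(exp(-4*I*pi/7)) + 1*(exp(2*I*pi/7))*conj(exp(-2*I*pi/7))]
      = (1/7)[(1) + (exp(-4*I*pi/7)) + (exp(6*I*pi/7)) + (exp(2*I*pi/7)) + (exp(-2*I*pi/7)) + (exp(-6*I*pi/7)) + (exp(4*I*pi/7))] = 0/7 = 0
  <chi_6*chi_0, chi_2> = (1/7)[1*(1)*conj(1) + 1*(exp(-2*I*pi/7))*conj(exp(4*I*pi/7)) + 1*(exp(-4*I*pi/7))*conj(exp(-6*I*pi/7)) + 1*(exp(-6*I*pi/7))*conj(exp(-2*I*pi/7)) + 1*(exp(6*I*pi/7))*conj(exp(2*I*pi/7)) + 1*(exp(4*I*pi/7))*conj(exp(6*I*pi/7)) + 1*(exp(2*I*pi/7))*conj(exp(-4*I*pi/7))]
      = (1/7)[(1) + (exp(-6*I*pi/7)) + (exp(2*I*pi/7)) + (exp(-4*I*pi/7)) + (exp(4*I*pi/7)) + (exp(-2*I*pi/7)) + (exp(6*I*pi/7))] = 0/7 = 0
  <chi_6*chi_0, chi_3> = (1/7)[1*(1)*conj(1) + 1*(exp(-2*I*pi/7))*conj(exp(6*I*pi/7)) + 1*(exp(-4*I*pi/7))*conj(exp(-2*I*pi/7)) + 1*(exp(-6*I*pi/7))*conj(exp(4*I*pi/7)) + 1*(exp(6*I*pi/7))*conj(exp(-4*I*pi/7)) + 1*(exp(4*I*pi/7))*conj(exp(2*I*pi/7)) + 1*(exp(2*I*pi/7))*conj(exp(-6*I*pi/7))]
      = (1/7)[(1) + (exp(6*I*pi/7)) + (exp(-2*I*pi/7)) + (exp(4*I*pi/7)) + (exp(-4*I*pi/7)) + (exp(2*I*pi/7)) + (exp(-6*I*pi/7))] = 0/7 = 0
  <chi_6*chi_0, chi_4> = (1/7)[1*(1)*conj(1) + 1*(exp(-2*I*pi/7))*conj(exp(-6*I*pi/7)) + 1*(exp(-4*I*pi/7))*conj(exp(2*I*pi/7)) + 1*(exp(-6*I*pi/7))*conj(exp(-4*I*pi/7)) + 1*(exp(6*I*pi/7))*conj(exp(4*I*pi/7)) + 1*(exp(4*I*pi/7))*conj(exp(-2*I*pi/7)) + 1*(exp(2*I*pi/7))*conj(exp(6*I*pi/7))]
      = (1/7)[(1) + (exp(4*I*pi/7)) + (exp(-6*I*pi/7)) + (exp(-2*I*pi/7)) + (exp(2*I*pi/7)) + (exp(6*I*pi/7)) + (exp(-4*I*pi/7))] = 0/7 = 0
  <chi_6*chi_0, chi_5> = (1/7)[1*(1)*conj(1) + 1*(exp(-2*I*pi/7))*conj(exp(-4*I*pi/7)) + 1*(exp(-4*I*pi/7))*conj(exp(6*I*pi/7)) + 1*(exp(-6*I*pi/7))*conj(exp(2*I*pi/7)) + 1*(exp(6*I*pi/7))*conj(exp(-2*I*pi/7)) + 1*(exp(4*I*pi/7))*conj(exp(-6*I*pi/7)) + 1*(exp(2*I*pi/7))*conj(exp(4*I*pi/7))]
      = (1/7)[(1) + (exp(2*I*pi/7)) + (exp(4*I*pi/7)) + (exp(6*I*pi/7)) + (exp(-6*I*pi/7)) + (exp(-4*I*pi/7)) + (exp(-2*I*pi/7))] = 0/7 = 0
  <chi_6*chi_0, chi_6> = (1/7)[1*(1)*conj(1) + 1*(exp(-2*I*pi/7))*conj(exp(-2*I*pi/7)) + 1*(exp(-4*I*pi/7))*conj(exp(-4*I*pi/7)) + 1*(exp(-6*I*pi/7))*conj(exp(-6*I*pi/7)) + 1*(exp(6*I*pi/7))*conj(exp(6*I*pi/7)) + 1*(exp(4*I*pi/7))*conj(exp(4*I*pi/7)) + 1*(exp(2*I*pi/7))*conj(exp(2*I*pi/7))]
      = (1/7)[(1) + (1) + (1) + (1) + (1) + (1) + (1)] = 7/7 = 1
(Exp terms are combined using exp(i*s)*conj(exp(i*t)) = exp(i*(s-t)), and sums of them are collapsed using the identity that for every m > 1 the m distinct m-th roots of unity sum to 0, e.g. 1 + exp(2*I*pi/3) + exp(-2*I*pi/3) = 0.)
Hence the multiplicities are chi_6: 1. Dimension check: dim(chi_6)*dim(chi_0) = 1*1 = 1 and sum (mult * dim) = 1*1 = 1.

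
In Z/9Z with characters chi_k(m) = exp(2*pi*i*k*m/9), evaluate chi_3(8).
chi_3(8) = zeta_9^24 = exp(-2*I*pi/3)

Argument: chi_3(8) = zeta_9^(3*8) = zeta_9^24. Since zeta_9^9 = 1, this equals zeta_9^6 = exp(2*pi*i*6/9) = exp(-2*I*pi/3).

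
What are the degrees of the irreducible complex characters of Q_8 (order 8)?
Dimensions: 1, 1, 1, 1, 2

Reasoning: There are 5 irreducibles (= number of conjugacy classes). Their dimensions d_i satisfy sum d_i^2 = |G| = 8: 1 + 1 + 1 + 1 + 4 = 8.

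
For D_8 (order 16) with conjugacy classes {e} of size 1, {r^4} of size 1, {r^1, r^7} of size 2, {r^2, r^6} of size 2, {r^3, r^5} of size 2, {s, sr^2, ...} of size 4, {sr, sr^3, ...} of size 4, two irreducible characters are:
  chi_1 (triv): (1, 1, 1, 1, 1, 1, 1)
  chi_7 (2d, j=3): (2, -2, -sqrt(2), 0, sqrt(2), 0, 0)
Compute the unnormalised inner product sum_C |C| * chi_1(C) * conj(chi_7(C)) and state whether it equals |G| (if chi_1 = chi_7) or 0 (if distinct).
Sum = 0; so <chi_1, chi_7> = 0 (distinct irreducibles are orthogonal).

Explanation: Compute term by term over conjugacy classes (|C| * chi_1(C) * conj(chi_7(C))):
  1*(1)*conj(2) + 1*(1)*conj(-2) + 2*(1)*conj(-sqrt(2)) + 2*(1)*conj(0) + 2*(1)*conj(sqrt(2)) + 4*(1)*conj(0) + 4*(1)*conj(0)
  = (2) + (-2) + (-2*sqrt(2)) + (0) + (2*sqrt(2)) + (0) + (0)
  = 0.
Dividing by |G| = 16 gives 0/16 = 0, matching the row-orthogonality relation <chi_1, chi_7> = [chi_1 = chi_7].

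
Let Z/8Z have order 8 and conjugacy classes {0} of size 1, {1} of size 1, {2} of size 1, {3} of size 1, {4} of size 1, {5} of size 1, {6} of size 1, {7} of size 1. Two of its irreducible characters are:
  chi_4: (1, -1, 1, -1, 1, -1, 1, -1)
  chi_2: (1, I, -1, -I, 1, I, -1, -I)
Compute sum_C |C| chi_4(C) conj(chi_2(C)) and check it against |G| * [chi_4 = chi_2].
Sum = 0; so <chi_4, chi_2> = 0 (distinct irreducibles are orthogonal).

Justification: Compute term by term over conjugacy classes (|C| * chi_4(C) * conj(chi_2(C))):
  1*(1)*conj(1) + 1*(-1)*conj(I) + 1*(1)*conj(-1) + 1*(-1)*conj(-I) + 1*(1)*conj(1) + 1*(-1)*conj(I) + 1*(1)*conj(-1) + 1*(-1)*conj(-I)
  = (1) + (I) + (-1) + (-I) + (1) + (I) + (-1) + (-I)
  = 0.
(Exp terms are combined using exp(i*s)*conj(exp(i*t)) = exp(i*(s-t)), and sums of them are collapsed using the identity that for every m > 1 the m distinct m-th roots of unity sum to 0, e.g. 1 + exp(2*I*pi/3) + exp(-2*I*pi/3) = 0.)
Dividing by |G| = 8 gives 0/8 = 0, matching the row-orthogonality relation <chi_4, chi_2> = [chi_4 = chi_2].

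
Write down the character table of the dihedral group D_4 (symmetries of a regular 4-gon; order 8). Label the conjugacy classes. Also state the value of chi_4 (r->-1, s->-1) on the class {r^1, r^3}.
Conjugacy classes: {e} of size 1, {r^2} of size 1, {r^1, r^3} of size 2, {s, sr^2, ...} of size 2, {sr, sr^3, ...} of size 2.
Character table:
  irrep \ class              {e} (size 1)  {r^2} (size 1)  {r^1, r^3} (size 2)  {s, sr^2, ...} (size 2)  {sr, sr^3, ...} (size 2)
  chi_1 (triv)               1             1               1                    1                        1                       
  chi_2 (sign: r->1, s->-1)  1             1               1                    -1                       -1                      
  chi_3 (r->-1, s->1)        1             1               -1                   1                        -1                      
  chi_4 (r->-1, s->-1)       1             1               -1                   -1                       1                       
  chi_5 (2d, j=1)            2             -2              0                    0                        0                       

Spot check: chi_4 (r->-1, s->-1) on {r^1, r^3} = -1.

Solution. D_4 has order 2*4 = 8 with 5 conjugacy classes, hence 5 irreducibles. Sum of squared dims 1 + 1 + 1 + 1 + 4 = 8 = |G|. Linear characters come from the abelianisation; the 2-dimensional irreps have character r^k -> 2*cos(2*pi*j*k/4), reflections -> 0.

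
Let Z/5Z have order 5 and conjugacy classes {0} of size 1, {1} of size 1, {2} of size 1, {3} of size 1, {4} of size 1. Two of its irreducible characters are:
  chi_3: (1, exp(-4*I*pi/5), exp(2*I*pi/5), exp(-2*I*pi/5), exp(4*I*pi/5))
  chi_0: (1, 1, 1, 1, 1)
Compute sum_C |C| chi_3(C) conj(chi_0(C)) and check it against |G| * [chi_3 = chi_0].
Sum = 0; so <chi_3, chi_0> = 0 (distinct irreducibles are orthogonal).

Proof sketch: Compute term by term over conjugacy classes (|C| * chi_3(C) * conj(chi_0(C))):
  1*(1)*conj(1) + 1*(exp(-4*I*pi/5))*conj(1) + 1*(exp(2*I*pi/5))*conj(1) + 1*(exp(-2*I*pi/5))*conj(1) + 1*(exp(4*I*pi/5))*conj(1)
  = (1) + (exp(-4*I*pi/5)) + (exp(2*I*pi/5)) + (exp(-2*I*pi/5)) + (exp(4*I*pi/5))
  = 0.
(Exp terms are combined using exp(i*s)*conj(exp(i*t)) = exp(i*(s-t)), and sums of them are collapsed using the identity that for every m > 1 the m distinct m-th roots of unity sum to 0, e.g. 1 + exp(2*I*pi/3) + exp(-2*I*pi/3) = 0.)
Dividing by |G| = 5 gives 0/5 = 0, matching the row-orthogonality relation <chi_3, chi_0> = [chi_3 = chi_0].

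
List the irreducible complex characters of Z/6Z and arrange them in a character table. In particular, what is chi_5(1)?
Character table of Z/6Z (irreps indexed chi_0,...,chi_5 with chi_k(m) = zeta_6^(k*m), zeta_6 = exp(2*pi*i/6)):
  irrep \ class  {0} (size 1)  {1} (size 1)    {2} (size 1)    {3} (size 1)  {4} (size 1)    {5} (size 1)  
  chi_0          1             1               1               1             1               1             
  chi_1          1             exp(I*pi/3)     exp(2*I*pi/3)   -1            exp(-2*I*pi/3)  exp(-I*pi/3)  
  chi_2          1             exp(2*I*pi/3)   exp(-2*I*pi/3)  1             exp(2*I*pi/3)   exp(-2*I*pi/3)
  chi_3          1             -1              1               -1            1               -1            
  chi_4          1             exp(-2*I*pi/3)  exp(2*I*pi/3)   1             exp(-2*I*pi/3)  exp(2*I*pi/3) 
  chi_5          1             exp(-I*pi/3)    exp(-2*I*pi/3)  -1            exp(2*I*pi/3)   exp(I*pi/3)   

Spot check: chi_5(1) = zeta_6^(5*1) = zeta_6^5 = exp(-I*pi/3).

Solution. Z/6Z is abelian, so all 6 irreducible complex representations are 1-dimensional. They are given by chi_k(m) = zeta_6^(k*m) for k = 0,...,5. Row orthogonality: sum_m chi_k(m) conj(chi_l(m)) = 6 * [k = l].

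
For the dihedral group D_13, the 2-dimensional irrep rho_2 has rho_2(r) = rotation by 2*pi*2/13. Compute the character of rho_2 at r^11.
chi_{rho_2}(r^11) = 2*cos(2*pi*2*11/13) = -2*cos(5*pi/13)

Solution. rho_2(r^11) is rotation by angle 2*pi*2*11/13, whose trace is 2*cos(2*pi*2*11/13) = -2*cos(5*pi/13).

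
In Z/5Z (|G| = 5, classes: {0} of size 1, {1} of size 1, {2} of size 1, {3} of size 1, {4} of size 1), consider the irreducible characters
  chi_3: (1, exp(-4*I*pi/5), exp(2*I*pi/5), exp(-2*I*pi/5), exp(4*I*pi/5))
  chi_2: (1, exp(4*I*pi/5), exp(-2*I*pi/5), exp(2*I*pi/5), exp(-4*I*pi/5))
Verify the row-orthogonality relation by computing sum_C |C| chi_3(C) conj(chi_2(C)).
Sum = 0; so <chi_3, chi_2> = 0 (distinct irreducibles are orthogonal).

Argument: Compute term by term over conjugacy classes (|C| * chi_3(C) * conj(chi_2(C))):
  1*(1)*conj(1) + 1*(exp(-4*I*pi/5))*conj(exp(4*I*pi/5)) + 1*(exp(2*I*pi/5))*conj(exp(-2*I*pi/5)) + 1*(exp(-2*I*pi/5))*conj(exp(2*I*pi/5)) + 1*(exp(4*I*pi/5))*conj(exp(-4*I*pi/5))
  = (1) + (exp(2*I*pi/5)) + (exp(4*I*pi/5)) + (exp(-4*I*pi/5)) + (exp(-2*I*pi/5))
  = 0.
(Exp terms are combined using exp(i*s)*conj(exp(i*t)) = exp(i*(s-t)), and sums of them are collapsed using the identity that for every m > 1 the m distinct m-th roots of unity sum to 0, e.g. 1 + exp(2*I*pi/3) + exp(-2*I*pi/3) = 0.)
Dividing by |G| = 5 gives 0/5 = 0, matching the row-orthogonality relation <chi_3, chi_2> = [chi_3 = chi_2].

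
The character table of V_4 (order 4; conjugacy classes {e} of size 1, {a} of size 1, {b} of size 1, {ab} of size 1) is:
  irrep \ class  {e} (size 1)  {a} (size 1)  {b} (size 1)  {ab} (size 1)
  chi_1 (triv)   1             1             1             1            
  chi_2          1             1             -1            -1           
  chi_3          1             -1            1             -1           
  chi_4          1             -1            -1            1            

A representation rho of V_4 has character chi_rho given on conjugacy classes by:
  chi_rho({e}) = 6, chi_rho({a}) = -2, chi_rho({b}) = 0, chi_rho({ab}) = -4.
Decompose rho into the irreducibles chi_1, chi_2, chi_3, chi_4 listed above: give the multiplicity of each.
Multiplicities: chi_1: 0, chi_2: 2, chi_3: 3, chi_4: 1.

Solution. Use <chi_rho, chi> = (1/|G|) sum_C |C| * chi_rho(C) * conj(chi(C)) with |G| = 4 for each irreducible chi in the table:
  <chi_rho, chi_1> = (1/4)[1*(6)*conj(1) + 1*(-2)*conj(1) + 1*(0)*conj(1) + 1*(-4)*conj(1)]
      = (1/4)[(6) + (-2) + (0) + (-4)] = 0/4 = 0
  <chi_rho, chi_2> = (1/4)[1*(6)*conj(1) + 1*(-2)*conj(1) + 1*(0)*conj(-1) + 1*(-4)*conj(-1)]
      = (1/4)[(6) + (-2) + (0) + (4)] = 8/4 = 2
  <chi_rho, chi_3> = (1/4)[1*(6)*conj(1) + 1*(-2)*conj(-1) + 1*(0)*conj(1) + 1*(-4)*conj(-1)]
      = (1/4)[(6) + (2) + (0) + (4)] = 12/4 = 3
  <chi_rho, chi_4> = (1/4)[1*(6)*conj(1) + 1*(-2)*conj(-1) + 1*(0)*conj(-1) + 1*(-4)*conj(1)]
      = (1/4)[(6) + (2) + (0) + (-4)] = 4/4 = 1
Dimension check: dim(rho) = sum (mult * dim) = 0*1 + 2*1 + 3*1 + 1*1 = 6 = chi_rho(e) = 6.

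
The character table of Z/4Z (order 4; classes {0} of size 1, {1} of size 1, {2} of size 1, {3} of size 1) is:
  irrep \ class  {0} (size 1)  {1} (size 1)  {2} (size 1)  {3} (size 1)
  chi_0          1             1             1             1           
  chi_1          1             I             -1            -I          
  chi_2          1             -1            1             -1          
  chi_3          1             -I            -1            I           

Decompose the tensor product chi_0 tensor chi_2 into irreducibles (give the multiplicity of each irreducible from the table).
chi_0 tensor chi_2 = chi_2 (all other irreducibles have multiplicity 0).

Details: The character of a tensor product is the pointwise product (chi_0 * chi_2)(C) = chi_0(C) * chi_2(C):
  {0}: (1)*(1), {1}: (1)*(-1), {2}: (1)*(1), {3}: (1)*(-1)
so (chi_0 * chi_2) takes values
  {0} -> 1, {1} -> -1, {2} -> 1, {3} -> -1.
Now take the inner product of this character with each irreducible chi from the table, <chi_0*chi_2, chi> = (1/4) sum_C |C| (chi_0*chi_2)(C) conj(chi(C)):
  <chi_0*chi_2, chi_0> = (1/4)[1*(1)*conj(1) + 1*(-1)*conj(1) + 1*(1)*conj(1) + 1*(-1)*conj(1)]
      = (1/4)[(1) + (-1) + (1) + (-1)] = 0/4 = 0
  <chi_0*chi_2, chi_1> = (1/4)[1*(1)*conj(1) + 1*(-1)*conj(I) + 1*(1)*conj(-1) + 1*(-1)*conj(-I)]
      = (1/4)[(1) + (I) + (-1) + (-I)] = 0/4 = 0
  <chi_0*chi_2, chi_2> = (1/4)[1*(1)*conj(1) + 1*(-1)*conj(-1) + 1*(1)*conj(1) + 1*(-1)*conj(-1)]
      = (1/4)[(1) + (1) + (1) + (1)] = 4/4 = 1
  <chi_0*chi_2, chi_3> = (1/4)[1*(1)*conj(1) + 1*(-1)*conj(-I) + 1*(1)*conj(-1) + 1*(-1)*conj(I)]
      = (1/4)[(1) + (-I) + (-1) + (I)] = 0/4 = 0
(Exp terms are combined using exp(i*s)*conj(exp(i*t)) = exp(i*(s-t)), and sums of them are collapsed using the identity that for every m > 1 the m distinct m-th roots of unity sum to 0, e.g. 1 + exp(2*I*pi/3) + exp(-2*I*pi/3) = 0.)
Hence the multiplicities are chi_2: 1. Dimension check: dim(chi_0)*dim(chi_2) = 1*1 = 1 and sum (mult * dim) = 1*1 = 1.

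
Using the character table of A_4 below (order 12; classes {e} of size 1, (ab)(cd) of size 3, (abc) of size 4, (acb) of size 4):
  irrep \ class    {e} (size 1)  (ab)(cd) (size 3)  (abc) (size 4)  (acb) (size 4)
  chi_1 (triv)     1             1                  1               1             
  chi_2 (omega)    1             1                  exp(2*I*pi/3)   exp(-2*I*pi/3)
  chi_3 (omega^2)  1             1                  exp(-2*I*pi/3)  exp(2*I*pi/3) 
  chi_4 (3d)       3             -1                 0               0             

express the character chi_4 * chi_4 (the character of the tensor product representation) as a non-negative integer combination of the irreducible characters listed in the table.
chi_4 tensor chi_4 = chi_1 + chi_2 + chi_3 + 2*chi_4 (all other irreducibles have multiplicity 0).

Why: The character of a tensor product is the pointwise product (chi_4 * chi_4)(C) = chi_4(C) * chi_4(C):
  {e}: (3)*(3), (ab)(cd): (-1)*(-1), (abc): (0)*(0), (acb): (0)*(0)
so (chi_4 * chi_4) takes values
  {e} -> 9, (ab)(cd) -> 1, (abc) -> 0, (acb) -> 0.
Now take the inner product of this character with each irreducible chi from the table, <chi_4*chi_4, chi> = (1/12) sum_C |C| (chi_4*chi_4)(C) conj(chi(C)):
  <chi_4*chi_4, chi_1> = (1/12)[1*(9)*conj(1) + 3*(1)*conj(1) + 4*(0)*conj(1) + 4*(0)*conj(1)]
      = (1/12)[(9) + (3) + (0) + (0)] = 12/12 = 1
  <chi_4*chi_4, chi_2> = (1/12)[1*(9)*conj(1) + 3*(1)*conj(1) + 4*(0)*conj(exp(2*I*pi/3)) + 4*(0)*conj(exp(-2*I*pi/3))]
      = (1/12)[(9) + (3) + (0) + (0)] = 12/12 = 1
  <chi_4*chi_4, chi_3> = (1/12)[1*(9)*conj(1) + 3*(1)*conj(1) + 4*(0)*conj(exp(-2*I*pi/3)) + 4*(0)*conj(exp(2*I*pi/3))]
      = (1/12)[(9) + (3) + (0) + (0)] = 12/12 = 1
  <chi_4*chi_4, chi_4> = (1/12)[1*(9)*conj(3) + 3*(1)*conj(-1) + 4*(0)*conj(0) + 4*(0)*conj(0)]
      = (1/12)[(27) + (-3) + (0) + (0)] = 24/12 = 2
(Exp terms are combined using exp(i*s)*conj(exp(i*t)) = exp(i*(s-t)), and sums of them are collapsed using the identity that for every m > 1 the m distinct m-th roots of unity sum to 0, e.g. 1 + exp(2*I*pi/3) + exp(-2*I*pi/3) = 0.)
Hence the multiplicities are chi_1: 1, chi_2: 1, chi_3: 1, chi_4: 2. Dimension check: dim(chi_4)*dim(chi_4) = 3*3 = 9 and sum (mult * dim) = 1*1 + 1*1 + 1*1 + 2*3 = 9.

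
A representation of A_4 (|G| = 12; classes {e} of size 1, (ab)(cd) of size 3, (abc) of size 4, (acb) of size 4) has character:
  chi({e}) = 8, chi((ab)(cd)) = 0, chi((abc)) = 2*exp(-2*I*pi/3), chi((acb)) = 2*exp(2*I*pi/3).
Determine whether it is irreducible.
Not irreducible (reducible): <chi, chi> = 8 > 1.

Argument: <chi, chi> = (1/|G|) sum_C |C| * |chi(C)|^2 = (1/12)[1*|8|^2 + 3*|0|^2 + 4*|2*exp(-2*I*pi/3)|^2 + 4*|2*exp(2*I*pi/3)|^2]
  = (1/12)[(64) + (0) + (16) + (16)] = 96/12 = 8.
(Exp terms are combined using exp(i*s)*conj(exp(i*t)) = exp(i*(s-t)), and sums of them are collapsed using the identity that for every m > 1 the m distinct m-th roots of unity sum to 0, e.g. 1 + exp(2*I*pi/3) + exp(-2*I*pi/3) = 0.)
A character is irreducible iff <chi, chi> = 1, so this representation is reducible.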